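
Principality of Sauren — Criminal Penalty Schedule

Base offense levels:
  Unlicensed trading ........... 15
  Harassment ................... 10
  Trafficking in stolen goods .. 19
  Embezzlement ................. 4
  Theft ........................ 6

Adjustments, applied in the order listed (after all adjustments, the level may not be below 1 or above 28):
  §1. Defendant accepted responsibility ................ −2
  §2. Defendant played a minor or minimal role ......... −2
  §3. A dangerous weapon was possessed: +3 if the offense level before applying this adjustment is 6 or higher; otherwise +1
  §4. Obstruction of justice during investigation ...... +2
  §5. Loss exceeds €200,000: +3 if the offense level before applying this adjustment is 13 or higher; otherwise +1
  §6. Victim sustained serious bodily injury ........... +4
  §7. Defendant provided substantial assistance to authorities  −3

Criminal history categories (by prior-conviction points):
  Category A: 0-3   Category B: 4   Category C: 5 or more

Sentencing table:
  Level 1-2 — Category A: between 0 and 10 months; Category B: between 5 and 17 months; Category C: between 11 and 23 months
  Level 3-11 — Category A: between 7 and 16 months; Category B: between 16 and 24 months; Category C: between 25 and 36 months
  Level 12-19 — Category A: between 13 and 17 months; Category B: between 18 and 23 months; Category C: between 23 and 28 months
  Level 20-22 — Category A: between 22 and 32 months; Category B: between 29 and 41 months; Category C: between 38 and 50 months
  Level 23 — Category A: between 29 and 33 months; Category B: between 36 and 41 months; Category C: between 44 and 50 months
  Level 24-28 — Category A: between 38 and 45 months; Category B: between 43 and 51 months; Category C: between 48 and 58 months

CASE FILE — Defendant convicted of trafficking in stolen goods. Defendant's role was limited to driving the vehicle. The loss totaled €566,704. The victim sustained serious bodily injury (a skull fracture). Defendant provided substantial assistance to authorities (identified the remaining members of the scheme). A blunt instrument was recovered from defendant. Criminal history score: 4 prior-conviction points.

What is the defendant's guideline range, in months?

Base offense level for trafficking in stolen goods: 19.
§2 applies: 19 − 2 = 17.
§3 applies (level before this adjustment is 17 ≥ 6, so +3): 17 + 3 = 20.
§4 does not apply.
§5 applies (level before this adjustment is 20 ≥ 13, so +3): 20 + 3 = 23.
§6 applies: 23 + 4 = 27.
§7 applies: 27 − 3 = 24.
Final offense level: 24.
Criminal history: 4 prior points → Category B (4).
Level 24 falls in the 24-28 band.
Grid: Level 24-28 × Category B = 43-51 months.

43-51 months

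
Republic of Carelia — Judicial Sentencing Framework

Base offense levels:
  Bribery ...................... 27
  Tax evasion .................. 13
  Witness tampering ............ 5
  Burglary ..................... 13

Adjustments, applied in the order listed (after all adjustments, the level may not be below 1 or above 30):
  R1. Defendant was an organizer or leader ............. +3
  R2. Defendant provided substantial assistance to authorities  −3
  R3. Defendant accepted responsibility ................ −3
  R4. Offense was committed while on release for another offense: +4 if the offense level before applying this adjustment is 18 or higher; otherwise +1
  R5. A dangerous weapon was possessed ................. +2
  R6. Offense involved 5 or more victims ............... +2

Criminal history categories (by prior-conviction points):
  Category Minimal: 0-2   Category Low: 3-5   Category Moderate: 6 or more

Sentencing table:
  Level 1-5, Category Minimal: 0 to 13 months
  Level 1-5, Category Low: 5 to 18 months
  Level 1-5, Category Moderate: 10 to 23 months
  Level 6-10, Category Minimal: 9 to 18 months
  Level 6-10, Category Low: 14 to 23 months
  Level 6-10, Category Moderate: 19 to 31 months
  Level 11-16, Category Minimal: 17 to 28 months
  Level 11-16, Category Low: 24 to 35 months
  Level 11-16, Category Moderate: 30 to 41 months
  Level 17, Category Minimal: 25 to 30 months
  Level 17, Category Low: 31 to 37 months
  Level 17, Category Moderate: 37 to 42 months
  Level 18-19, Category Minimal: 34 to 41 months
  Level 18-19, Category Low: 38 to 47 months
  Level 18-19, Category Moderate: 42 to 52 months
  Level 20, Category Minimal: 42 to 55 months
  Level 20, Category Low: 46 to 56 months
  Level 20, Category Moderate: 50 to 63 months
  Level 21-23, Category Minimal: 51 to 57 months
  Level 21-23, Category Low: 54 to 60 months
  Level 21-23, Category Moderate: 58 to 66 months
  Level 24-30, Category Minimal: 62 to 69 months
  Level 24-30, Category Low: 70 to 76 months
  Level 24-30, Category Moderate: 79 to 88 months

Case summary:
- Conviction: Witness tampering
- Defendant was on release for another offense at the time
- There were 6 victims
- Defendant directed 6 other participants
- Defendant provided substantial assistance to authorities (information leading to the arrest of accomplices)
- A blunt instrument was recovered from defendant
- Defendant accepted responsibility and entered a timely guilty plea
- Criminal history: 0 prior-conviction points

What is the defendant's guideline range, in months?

Base offense level for witness tampering: 5.
R1 applies: 5 + 3 = 8.
R2 applies: 8 − 3 = 5.
R3 applies: 5 − 3 = 2.
R4 applies (level before this adjustment is 2 < 18, so +1): 2 + 1 = 3.
R5 applies: 3 + 2 = 5.
R6 applies: 5 + 2 = 7.
Final offense level: 7.
Criminal history: 0 prior points → Category Minimal (0-2).
Level 7 falls in the 6-10 band.
Grid: Level 6-10 × Category Minimal = 9-18 months.

9-18 months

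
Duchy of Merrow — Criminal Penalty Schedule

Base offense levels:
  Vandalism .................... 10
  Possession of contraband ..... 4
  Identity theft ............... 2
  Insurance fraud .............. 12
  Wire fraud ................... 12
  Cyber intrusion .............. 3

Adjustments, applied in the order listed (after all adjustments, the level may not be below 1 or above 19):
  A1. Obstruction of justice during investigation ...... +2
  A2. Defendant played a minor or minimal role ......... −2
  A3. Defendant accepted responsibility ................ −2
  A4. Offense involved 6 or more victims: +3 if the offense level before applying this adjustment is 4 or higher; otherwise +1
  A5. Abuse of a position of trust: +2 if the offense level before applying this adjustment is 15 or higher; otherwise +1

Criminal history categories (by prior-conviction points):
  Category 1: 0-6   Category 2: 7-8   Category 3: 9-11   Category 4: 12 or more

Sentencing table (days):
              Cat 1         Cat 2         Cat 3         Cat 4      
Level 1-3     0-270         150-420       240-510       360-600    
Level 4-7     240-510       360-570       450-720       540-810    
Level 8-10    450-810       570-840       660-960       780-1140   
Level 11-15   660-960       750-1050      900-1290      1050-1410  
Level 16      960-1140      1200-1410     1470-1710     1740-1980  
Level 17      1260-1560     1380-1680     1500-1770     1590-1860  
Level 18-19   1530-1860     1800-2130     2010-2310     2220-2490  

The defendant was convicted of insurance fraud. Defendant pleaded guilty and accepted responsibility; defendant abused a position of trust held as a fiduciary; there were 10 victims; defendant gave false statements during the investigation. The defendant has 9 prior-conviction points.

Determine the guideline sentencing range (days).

Base offense level for insurance fraud: 12.
A1 applies: 12 + 2 = 14.
A3 applies: 14 − 2 = 12.
A4 applies (level before this adjustment is 12 ≥ 4, so +3): 12 + 3 = 15.
A5 applies (level before this adjustment is 15 ≥ 15, so +2): 15 + 2 = 17.
Final offense level: 17.
Criminal history: 9 prior points → Category 3 (9-11).
Level 17 falls in the 17 band.
Grid: Level 17 × Category 3 = 1500-1770 days.

1500-1770 days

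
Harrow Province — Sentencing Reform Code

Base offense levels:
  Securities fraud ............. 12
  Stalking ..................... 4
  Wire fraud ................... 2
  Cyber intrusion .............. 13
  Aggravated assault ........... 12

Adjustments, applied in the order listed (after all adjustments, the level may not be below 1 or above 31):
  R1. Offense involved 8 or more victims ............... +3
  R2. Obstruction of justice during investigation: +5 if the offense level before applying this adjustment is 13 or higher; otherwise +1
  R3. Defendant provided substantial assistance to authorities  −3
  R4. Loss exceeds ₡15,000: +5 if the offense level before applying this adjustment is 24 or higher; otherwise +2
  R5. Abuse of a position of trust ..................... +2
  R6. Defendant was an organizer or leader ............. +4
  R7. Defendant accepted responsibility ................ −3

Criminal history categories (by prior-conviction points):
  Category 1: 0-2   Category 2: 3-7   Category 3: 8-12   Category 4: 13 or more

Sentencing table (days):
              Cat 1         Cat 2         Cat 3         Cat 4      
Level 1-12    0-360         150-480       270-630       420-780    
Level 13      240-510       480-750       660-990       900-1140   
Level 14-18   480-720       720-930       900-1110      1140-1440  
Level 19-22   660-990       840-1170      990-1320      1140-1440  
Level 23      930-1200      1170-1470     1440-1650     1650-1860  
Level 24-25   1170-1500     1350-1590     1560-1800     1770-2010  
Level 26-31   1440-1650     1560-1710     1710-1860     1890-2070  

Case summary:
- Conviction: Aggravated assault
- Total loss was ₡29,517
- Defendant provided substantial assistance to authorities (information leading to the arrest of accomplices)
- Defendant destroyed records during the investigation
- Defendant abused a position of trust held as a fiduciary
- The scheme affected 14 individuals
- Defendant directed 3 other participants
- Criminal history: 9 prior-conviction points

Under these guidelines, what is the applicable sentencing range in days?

1560-1800 days

Base offense level for aggravated assault: 12.
R1 applies: 12 + 3 = 15.
R2 applies (level before this adjustment is 15 ≥ 13, so +5): 15 + 5 = 20.
R3 applies: 20 − 3 = 17.
R4 applies (level before this adjustment is 17 < 24, so +2): 17 + 2 = 19.
R5 applies: 19 + 2 = 21.
R6 applies: 21 + 4 = 25.
Final offense level: 25.
Criminal history: 9 prior points → Category 3 (8-12).
Level 25 falls in the 24-25 band.
Grid: Level 24-25 × Category 3 = 1560-1800 days.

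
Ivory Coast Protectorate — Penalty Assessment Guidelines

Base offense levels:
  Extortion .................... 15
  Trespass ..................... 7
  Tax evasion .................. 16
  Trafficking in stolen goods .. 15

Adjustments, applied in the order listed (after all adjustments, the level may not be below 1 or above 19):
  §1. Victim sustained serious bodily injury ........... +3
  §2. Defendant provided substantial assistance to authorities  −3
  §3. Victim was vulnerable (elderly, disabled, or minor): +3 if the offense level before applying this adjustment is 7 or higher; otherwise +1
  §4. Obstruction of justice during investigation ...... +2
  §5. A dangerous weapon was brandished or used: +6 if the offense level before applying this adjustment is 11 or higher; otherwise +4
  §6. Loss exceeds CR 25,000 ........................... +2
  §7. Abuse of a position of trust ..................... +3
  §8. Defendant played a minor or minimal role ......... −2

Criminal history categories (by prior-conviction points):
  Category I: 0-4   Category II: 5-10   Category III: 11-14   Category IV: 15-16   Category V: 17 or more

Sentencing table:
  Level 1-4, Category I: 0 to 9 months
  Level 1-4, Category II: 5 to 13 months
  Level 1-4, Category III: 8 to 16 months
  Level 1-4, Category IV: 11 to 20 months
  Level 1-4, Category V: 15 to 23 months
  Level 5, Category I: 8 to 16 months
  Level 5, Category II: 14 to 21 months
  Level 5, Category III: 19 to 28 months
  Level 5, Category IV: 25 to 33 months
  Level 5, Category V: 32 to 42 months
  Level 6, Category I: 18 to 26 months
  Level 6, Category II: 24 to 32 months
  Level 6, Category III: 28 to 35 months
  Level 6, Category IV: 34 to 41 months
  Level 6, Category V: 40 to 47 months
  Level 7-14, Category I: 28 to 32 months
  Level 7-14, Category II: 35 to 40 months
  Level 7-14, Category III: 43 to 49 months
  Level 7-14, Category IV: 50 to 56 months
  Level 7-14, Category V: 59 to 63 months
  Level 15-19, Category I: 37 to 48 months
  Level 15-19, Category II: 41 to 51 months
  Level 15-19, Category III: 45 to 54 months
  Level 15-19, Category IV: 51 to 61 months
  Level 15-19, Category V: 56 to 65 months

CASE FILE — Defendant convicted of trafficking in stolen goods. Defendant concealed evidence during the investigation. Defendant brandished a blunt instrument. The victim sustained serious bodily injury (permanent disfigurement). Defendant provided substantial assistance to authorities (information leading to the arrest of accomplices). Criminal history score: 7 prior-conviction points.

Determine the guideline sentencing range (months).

41-51 months

Base offense level for trafficking in stolen goods: 15.
§1 applies: 15 + 3 = 18.
§2 applies: 18 − 3 = 15.
§3 does not apply.
§4 applies: 15 + 2 = 17.
§5 applies (level before this adjustment is 17 ≥ 11, so +6): 17 + 6 = 23.
§6 does not apply.
§7 does not apply.
Level 23 exceeds the maximum of 19; capped at 19.
Final offense level: 19.
Criminal history: 7 prior points → Category II (5-10).
Level 19 falls in the 15-19 band.
Grid: Level 15-19 × Category II = 41-51 months.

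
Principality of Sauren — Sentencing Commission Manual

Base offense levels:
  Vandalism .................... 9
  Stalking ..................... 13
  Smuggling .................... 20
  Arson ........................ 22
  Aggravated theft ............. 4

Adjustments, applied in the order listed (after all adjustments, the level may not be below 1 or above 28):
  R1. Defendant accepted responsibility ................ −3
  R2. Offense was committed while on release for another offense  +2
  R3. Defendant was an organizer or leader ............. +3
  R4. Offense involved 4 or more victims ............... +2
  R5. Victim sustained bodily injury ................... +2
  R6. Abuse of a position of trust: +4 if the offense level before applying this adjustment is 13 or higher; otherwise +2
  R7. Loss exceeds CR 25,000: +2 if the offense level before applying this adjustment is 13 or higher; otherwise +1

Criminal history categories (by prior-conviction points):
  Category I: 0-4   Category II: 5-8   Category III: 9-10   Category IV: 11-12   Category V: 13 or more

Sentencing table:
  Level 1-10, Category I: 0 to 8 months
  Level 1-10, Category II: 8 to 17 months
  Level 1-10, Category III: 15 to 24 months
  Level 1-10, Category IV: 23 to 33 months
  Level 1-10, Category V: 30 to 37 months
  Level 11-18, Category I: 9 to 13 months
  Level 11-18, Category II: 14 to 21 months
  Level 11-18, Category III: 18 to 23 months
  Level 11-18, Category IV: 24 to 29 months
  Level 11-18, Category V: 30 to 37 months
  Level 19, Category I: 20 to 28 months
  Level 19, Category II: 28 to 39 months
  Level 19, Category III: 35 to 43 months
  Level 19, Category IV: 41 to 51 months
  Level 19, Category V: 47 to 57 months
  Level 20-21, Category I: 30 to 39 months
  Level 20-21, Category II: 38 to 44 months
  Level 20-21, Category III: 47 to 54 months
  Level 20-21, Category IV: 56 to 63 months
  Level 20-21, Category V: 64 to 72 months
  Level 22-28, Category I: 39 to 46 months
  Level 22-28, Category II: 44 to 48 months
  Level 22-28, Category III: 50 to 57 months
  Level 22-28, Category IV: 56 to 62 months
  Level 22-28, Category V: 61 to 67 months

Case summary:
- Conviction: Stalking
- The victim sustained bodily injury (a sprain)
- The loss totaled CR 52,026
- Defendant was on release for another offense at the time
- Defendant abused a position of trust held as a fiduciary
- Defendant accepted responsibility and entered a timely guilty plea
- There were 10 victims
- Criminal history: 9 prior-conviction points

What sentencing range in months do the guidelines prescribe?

50-57 months

Base offense level for stalking: 13.
R1 applies: 13 − 3 = 10.
R2 applies: 10 + 2 = 12.
R3 does not apply.
R4 applies: 12 + 2 = 14.
R5 applies: 14 + 2 = 16.
R6 applies (level before this adjustment is 16 ≥ 13, so +4): 16 + 4 = 20.
R7 applies (level before this adjustment is 20 ≥ 13, so +2): 20 + 2 = 22.
Final offense level: 22.
Criminal history: 9 prior points → Category III (9-10).
Level 22 falls in the 22-28 band.
Grid: Level 22-28 × Category III = 50-57 months.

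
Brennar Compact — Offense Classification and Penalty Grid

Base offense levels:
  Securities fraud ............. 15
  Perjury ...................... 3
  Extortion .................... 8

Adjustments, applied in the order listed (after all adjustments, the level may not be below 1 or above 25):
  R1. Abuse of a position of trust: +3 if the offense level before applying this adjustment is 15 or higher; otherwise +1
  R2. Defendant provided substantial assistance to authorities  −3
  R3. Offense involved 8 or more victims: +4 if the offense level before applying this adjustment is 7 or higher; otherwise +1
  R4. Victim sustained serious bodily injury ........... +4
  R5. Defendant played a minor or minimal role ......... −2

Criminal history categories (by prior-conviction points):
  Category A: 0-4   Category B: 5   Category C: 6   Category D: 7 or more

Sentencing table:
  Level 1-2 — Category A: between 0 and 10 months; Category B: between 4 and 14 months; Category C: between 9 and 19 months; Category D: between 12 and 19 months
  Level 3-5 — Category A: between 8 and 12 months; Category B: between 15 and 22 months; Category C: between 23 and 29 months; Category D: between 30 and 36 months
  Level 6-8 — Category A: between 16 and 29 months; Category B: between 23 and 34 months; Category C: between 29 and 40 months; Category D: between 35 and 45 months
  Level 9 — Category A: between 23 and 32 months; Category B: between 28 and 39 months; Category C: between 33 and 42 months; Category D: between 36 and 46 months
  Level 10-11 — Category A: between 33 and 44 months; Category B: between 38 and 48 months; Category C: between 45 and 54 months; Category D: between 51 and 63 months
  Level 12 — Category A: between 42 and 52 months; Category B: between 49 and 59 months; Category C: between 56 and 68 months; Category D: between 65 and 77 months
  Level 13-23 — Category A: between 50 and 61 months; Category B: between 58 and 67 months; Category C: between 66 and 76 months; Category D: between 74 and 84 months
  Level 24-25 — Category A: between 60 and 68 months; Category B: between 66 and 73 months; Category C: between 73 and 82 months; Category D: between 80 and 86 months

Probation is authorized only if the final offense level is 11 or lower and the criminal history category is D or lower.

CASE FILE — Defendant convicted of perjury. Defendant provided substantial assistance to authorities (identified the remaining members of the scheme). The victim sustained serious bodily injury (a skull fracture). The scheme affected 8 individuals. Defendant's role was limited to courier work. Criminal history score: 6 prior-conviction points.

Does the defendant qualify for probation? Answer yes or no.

Base offense level for perjury: 3.
R1 does not apply.
R2 applies: 3 − 3 = 0.
R3 applies (level before this adjustment is 0 < 7, so +1): 0 + 1 = 1.
R4 applies: 1 + 4 = 5.
R5 applies: 5 − 2 = 3.
Final offense level: 3.
Criminal history: 6 prior points → Category C (6).
Level 3 falls in the 3-5 band.
Grid: Level 3-5 × Category C = 23-29 months.
Probation check: level 3 ≤ 11 and category C ≤ D → eligible.

Yes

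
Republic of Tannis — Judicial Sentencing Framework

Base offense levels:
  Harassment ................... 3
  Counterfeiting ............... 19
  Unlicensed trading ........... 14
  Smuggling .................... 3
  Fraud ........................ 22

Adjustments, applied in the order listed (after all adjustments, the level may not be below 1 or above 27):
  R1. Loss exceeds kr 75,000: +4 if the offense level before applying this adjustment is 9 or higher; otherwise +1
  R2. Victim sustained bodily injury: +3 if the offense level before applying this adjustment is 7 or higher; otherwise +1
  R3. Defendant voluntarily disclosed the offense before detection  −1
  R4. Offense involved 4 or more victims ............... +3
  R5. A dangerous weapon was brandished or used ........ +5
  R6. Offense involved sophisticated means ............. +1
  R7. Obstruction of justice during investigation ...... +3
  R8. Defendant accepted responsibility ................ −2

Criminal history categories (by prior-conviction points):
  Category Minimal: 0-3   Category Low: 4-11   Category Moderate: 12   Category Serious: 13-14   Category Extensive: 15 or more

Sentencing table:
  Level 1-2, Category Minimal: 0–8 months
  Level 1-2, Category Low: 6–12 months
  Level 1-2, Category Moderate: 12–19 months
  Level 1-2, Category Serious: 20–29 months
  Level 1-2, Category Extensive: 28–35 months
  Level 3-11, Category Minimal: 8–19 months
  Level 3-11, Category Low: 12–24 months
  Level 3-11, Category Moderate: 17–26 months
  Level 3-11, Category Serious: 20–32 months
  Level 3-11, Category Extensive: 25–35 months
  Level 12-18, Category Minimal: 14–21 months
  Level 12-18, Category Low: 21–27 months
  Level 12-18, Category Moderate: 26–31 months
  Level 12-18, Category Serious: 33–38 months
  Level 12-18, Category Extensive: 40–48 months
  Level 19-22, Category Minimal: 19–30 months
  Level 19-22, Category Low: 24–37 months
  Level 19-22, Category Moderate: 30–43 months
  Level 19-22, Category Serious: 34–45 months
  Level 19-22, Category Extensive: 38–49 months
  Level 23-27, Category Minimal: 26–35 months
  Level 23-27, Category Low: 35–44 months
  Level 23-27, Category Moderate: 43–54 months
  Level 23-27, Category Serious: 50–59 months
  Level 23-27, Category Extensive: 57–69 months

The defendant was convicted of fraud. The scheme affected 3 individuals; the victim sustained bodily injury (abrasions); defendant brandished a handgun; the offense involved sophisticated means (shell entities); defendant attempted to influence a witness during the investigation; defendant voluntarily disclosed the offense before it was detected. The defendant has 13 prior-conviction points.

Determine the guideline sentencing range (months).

50-59 months

Base offense level for fraud: 22.
R1 does not apply.
R2 applies (level before this adjustment is 22 ≥ 7, so +3): 22 + 3 = 25.
R3 applies: 25 − 1 = 24.
R4 does not apply.
R5 applies: 24 + 5 = 29.
R6 applies: 29 + 1 = 30.
R7 applies: 30 + 3 = 33.
Level 33 exceeds the maximum of 27; capped at 27.
Final offense level: 27.
Criminal history: 13 prior points → Category Serious (13-14).
Level 27 falls in the 23-27 band.
Grid: Level 23-27 × Category Serious = 50-59 months.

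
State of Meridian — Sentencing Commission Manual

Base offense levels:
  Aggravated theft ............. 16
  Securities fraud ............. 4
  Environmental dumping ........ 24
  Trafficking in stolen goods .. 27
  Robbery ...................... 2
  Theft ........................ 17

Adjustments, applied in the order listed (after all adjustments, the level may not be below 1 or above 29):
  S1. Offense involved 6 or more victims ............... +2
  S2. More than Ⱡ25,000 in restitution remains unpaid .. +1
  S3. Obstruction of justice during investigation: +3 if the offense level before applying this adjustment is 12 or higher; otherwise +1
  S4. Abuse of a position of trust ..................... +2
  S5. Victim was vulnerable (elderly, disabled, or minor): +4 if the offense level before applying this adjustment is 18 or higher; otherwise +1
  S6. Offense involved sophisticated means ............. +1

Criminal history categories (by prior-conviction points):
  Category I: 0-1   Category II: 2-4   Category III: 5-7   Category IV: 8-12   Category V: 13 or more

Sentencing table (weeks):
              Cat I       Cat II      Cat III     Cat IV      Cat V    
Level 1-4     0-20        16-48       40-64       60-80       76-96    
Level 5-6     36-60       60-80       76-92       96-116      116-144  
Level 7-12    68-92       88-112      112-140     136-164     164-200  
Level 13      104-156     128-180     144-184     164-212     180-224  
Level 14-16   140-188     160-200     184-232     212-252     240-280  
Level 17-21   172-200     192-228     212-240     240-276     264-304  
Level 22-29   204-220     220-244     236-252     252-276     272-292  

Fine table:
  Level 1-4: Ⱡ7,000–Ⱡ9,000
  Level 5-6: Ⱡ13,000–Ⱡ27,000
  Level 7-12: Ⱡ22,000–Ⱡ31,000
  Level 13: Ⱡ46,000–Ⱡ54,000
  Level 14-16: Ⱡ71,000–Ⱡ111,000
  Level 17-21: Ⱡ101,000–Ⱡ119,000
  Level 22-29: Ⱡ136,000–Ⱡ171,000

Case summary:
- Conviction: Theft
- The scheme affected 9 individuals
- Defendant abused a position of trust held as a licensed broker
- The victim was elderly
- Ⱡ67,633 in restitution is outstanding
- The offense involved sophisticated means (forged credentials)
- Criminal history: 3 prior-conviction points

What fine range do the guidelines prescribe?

Base offense level for theft: 17.
S1 applies: 17 + 2 = 19.
S2 applies: 19 + 1 = 20.
S3 does not apply.
S4 applies: 20 + 2 = 22.
S5 applies (level before this adjustment is 22 ≥ 18, so +4): 22 + 4 = 26.
S6 applies: 26 + 1 = 27.
Final offense level: 27.
Level 27 falls in the 22-29 band.
Fine table: Level 22-29 → Ⱡ136,000–Ⱡ171,000.

Ⱡ136,000–Ⱡ171,000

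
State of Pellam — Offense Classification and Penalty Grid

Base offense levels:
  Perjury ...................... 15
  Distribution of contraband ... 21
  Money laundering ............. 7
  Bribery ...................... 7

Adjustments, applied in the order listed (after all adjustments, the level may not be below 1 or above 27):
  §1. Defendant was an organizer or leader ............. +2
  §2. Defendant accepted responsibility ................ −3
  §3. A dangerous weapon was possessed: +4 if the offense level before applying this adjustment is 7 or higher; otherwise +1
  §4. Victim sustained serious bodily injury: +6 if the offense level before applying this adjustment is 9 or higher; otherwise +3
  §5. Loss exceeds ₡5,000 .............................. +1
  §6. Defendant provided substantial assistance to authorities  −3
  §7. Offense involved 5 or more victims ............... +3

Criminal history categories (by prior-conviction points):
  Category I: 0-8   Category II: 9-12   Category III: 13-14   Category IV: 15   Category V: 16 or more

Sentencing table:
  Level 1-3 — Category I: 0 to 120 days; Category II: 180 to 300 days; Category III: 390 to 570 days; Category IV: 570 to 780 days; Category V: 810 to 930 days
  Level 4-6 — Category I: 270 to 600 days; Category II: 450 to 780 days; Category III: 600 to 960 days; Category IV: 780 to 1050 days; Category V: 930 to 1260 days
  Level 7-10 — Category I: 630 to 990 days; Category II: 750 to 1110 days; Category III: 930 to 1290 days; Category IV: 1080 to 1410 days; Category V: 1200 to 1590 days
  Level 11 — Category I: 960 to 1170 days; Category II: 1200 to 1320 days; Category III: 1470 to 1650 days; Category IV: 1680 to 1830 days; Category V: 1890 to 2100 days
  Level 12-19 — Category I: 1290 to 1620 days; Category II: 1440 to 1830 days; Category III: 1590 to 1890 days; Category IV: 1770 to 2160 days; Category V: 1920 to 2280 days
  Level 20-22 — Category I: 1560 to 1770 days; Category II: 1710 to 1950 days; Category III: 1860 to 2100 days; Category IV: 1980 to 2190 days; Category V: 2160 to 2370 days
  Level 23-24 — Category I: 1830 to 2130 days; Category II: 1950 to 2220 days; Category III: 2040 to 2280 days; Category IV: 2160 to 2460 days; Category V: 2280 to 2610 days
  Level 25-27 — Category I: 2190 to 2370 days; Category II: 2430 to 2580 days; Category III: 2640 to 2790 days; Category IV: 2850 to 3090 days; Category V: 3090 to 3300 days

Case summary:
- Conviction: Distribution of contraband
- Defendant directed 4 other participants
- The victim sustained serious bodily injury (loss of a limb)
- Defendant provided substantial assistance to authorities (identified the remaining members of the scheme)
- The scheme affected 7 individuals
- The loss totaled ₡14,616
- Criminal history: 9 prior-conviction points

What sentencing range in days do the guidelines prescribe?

2430-2580 days

Base offense level for distribution of contraband: 21.
§1 applies: 21 + 2 = 23.
§2 does not apply.
§4 applies (level before this adjustment is 23 ≥ 9, so +6): 23 + 6 = 29.
§5 applies: 29 + 1 = 30.
§6 applies: 30 − 3 = 27.
§7 applies: 27 + 3 = 30.
Level 30 exceeds the maximum of 27; capped at 27.
Final offense level: 27.
Criminal history: 9 prior points → Category II (9-12).
Level 27 falls in the 25-27 band.
Grid: Level 25-27 × Category II = 2430-2580 days.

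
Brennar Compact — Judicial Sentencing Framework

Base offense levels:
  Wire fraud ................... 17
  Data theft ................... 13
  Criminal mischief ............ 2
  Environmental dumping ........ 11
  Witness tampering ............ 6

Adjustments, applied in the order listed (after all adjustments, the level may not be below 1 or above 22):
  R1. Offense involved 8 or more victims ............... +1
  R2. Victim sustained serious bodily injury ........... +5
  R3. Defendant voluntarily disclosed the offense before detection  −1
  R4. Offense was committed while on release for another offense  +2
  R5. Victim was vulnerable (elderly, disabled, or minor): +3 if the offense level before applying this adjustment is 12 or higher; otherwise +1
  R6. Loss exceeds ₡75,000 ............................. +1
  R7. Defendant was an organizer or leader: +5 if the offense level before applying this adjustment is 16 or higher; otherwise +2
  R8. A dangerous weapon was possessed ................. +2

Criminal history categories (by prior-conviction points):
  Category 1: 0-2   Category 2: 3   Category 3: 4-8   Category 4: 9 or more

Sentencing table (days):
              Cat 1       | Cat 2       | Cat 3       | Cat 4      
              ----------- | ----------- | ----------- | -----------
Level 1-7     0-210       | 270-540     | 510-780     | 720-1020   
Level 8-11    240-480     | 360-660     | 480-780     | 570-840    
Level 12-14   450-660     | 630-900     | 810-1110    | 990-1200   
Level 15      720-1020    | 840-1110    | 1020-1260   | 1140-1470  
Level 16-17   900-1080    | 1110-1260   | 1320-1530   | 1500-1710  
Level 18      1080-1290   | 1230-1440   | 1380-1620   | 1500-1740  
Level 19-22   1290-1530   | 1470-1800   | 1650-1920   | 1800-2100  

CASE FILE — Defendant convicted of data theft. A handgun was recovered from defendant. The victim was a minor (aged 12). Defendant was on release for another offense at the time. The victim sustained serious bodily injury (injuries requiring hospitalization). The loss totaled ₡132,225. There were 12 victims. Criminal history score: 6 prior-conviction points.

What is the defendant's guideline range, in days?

Base offense level for data theft: 13.
R1 applies: 13 + 1 = 14.
R2 applies: 14 + 5 = 19.
R4 applies: 19 + 2 = 21.
R5 applies (level before this adjustment is 21 ≥ 12, so +3): 21 + 3 = 24.
R6 applies: 24 + 1 = 25.
R8 applies: 25 + 2 = 27.
Level 27 exceeds the maximum of 22; capped at 22.
Final offense level: 22.
Criminal history: 6 prior points → Category 3 (4-8).
Level 22 falls in the 19-22 band.
Grid: Level 19-22 × Category 3 = 1650-1920 days.

1650-1920 days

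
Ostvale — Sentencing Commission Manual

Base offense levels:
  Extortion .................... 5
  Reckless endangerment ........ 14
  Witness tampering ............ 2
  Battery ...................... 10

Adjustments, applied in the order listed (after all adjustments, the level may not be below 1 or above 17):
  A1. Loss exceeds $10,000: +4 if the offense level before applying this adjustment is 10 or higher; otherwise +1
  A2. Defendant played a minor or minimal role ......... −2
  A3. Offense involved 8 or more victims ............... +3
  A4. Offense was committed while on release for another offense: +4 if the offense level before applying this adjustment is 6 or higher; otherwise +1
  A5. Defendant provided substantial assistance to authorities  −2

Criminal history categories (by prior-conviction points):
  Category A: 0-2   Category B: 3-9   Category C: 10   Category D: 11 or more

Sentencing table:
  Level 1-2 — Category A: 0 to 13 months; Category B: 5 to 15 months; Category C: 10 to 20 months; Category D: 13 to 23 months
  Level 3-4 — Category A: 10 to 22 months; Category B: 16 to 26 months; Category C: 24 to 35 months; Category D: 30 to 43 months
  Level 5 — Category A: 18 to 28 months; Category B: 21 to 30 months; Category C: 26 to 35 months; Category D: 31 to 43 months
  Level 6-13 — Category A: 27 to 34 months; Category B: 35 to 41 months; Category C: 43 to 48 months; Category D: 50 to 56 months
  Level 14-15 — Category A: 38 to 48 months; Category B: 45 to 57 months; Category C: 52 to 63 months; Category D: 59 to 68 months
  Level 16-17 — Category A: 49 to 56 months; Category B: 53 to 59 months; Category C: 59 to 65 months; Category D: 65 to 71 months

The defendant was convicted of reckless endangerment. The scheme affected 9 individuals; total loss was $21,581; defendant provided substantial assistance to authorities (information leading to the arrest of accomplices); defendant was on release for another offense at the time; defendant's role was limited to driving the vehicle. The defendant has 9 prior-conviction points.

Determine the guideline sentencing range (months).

53-59 months

Base offense level for reckless endangerment: 14.
A1 applies (level before this adjustment is 14 ≥ 10, so +4): 14 + 4 = 18.
A2 applies: 18 − 2 = 16.
A3 applies: 16 + 3 = 19.
A4 applies (level before this adjustment is 19 ≥ 6, so +4): 19 + 4 = 23.
A5 applies: 23 − 2 = 21.
Level 21 exceeds the maximum of 17; capped at 17.
Final offense level: 17.
Criminal history: 9 prior points → Category B (3-9).
Level 17 falls in the 16-17 band.
Grid: Level 16-17 × Category B = 53-59 months.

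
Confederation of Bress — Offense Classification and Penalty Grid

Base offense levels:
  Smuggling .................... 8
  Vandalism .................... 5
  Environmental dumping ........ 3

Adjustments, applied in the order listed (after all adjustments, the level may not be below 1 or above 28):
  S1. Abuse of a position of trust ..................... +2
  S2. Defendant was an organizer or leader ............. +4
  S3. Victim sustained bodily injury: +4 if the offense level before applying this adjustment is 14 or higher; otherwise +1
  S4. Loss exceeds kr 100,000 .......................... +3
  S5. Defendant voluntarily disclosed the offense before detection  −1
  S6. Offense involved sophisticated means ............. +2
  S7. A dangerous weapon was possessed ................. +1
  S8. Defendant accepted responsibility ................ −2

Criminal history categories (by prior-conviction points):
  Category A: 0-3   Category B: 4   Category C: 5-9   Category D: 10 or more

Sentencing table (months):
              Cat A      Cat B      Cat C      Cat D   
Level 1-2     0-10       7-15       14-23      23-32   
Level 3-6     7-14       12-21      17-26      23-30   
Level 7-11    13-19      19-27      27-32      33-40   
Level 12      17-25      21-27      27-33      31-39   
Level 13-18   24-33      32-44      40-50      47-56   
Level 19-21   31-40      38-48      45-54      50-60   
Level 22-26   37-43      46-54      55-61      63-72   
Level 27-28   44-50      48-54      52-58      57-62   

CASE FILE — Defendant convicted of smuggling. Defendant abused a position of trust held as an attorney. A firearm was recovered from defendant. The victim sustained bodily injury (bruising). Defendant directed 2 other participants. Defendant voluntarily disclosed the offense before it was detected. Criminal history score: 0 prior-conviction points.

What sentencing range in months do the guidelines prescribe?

24-33 months

Base offense level for smuggling: 8.
S1 applies: 8 + 2 = 10.
S2 applies: 10 + 4 = 14.
S3 applies (level before this adjustment is 14 ≥ 14, so +4): 14 + 4 = 18.
S5 applies: 18 − 1 = 17.
S7 applies: 17 + 1 = 18.
S8 does not apply.
Final offense level: 18.
Criminal history: 0 prior points → Category A (0-3).
Level 18 falls in the 13-18 band.
Grid: Level 13-18 × Category A = 24-33 months.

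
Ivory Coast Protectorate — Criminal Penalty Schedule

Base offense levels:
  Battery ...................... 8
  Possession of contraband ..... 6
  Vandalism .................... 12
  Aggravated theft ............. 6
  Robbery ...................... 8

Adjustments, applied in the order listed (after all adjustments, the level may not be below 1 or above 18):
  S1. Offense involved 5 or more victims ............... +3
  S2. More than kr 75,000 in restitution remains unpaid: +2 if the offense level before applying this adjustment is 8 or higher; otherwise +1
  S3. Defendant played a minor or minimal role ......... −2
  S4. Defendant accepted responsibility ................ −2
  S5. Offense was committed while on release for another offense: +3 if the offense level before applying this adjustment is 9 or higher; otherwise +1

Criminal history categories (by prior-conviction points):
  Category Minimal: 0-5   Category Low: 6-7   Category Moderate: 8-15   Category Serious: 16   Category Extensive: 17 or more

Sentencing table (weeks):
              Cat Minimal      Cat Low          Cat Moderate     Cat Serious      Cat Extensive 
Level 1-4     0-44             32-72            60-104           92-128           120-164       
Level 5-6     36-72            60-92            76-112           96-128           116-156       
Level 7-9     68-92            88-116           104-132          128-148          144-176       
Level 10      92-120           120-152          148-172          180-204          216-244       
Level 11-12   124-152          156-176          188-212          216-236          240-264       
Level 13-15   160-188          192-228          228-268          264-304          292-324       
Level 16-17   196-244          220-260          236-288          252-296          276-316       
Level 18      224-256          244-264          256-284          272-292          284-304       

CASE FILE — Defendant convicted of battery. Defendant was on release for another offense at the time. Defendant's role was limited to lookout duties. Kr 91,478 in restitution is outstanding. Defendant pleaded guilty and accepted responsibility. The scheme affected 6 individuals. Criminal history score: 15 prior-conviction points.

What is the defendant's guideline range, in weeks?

188-212 weeks

Base offense level for battery: 8.
S1 applies: 8 + 3 = 11.
S2 applies (level before this adjustment is 11 ≥ 8, so +2): 11 + 2 = 13.
S3 applies: 13 − 2 = 11.
S4 applies: 11 − 2 = 9.
S5 applies (level before this adjustment is 9 ≥ 9, so +3): 9 + 3 = 12.
Final offense level: 12.
Criminal history: 15 prior points → Category Moderate (8-15).
Level 12 falls in the 11-12 band.
Grid: Level 11-12 × Category Moderate = 188-212 weeks.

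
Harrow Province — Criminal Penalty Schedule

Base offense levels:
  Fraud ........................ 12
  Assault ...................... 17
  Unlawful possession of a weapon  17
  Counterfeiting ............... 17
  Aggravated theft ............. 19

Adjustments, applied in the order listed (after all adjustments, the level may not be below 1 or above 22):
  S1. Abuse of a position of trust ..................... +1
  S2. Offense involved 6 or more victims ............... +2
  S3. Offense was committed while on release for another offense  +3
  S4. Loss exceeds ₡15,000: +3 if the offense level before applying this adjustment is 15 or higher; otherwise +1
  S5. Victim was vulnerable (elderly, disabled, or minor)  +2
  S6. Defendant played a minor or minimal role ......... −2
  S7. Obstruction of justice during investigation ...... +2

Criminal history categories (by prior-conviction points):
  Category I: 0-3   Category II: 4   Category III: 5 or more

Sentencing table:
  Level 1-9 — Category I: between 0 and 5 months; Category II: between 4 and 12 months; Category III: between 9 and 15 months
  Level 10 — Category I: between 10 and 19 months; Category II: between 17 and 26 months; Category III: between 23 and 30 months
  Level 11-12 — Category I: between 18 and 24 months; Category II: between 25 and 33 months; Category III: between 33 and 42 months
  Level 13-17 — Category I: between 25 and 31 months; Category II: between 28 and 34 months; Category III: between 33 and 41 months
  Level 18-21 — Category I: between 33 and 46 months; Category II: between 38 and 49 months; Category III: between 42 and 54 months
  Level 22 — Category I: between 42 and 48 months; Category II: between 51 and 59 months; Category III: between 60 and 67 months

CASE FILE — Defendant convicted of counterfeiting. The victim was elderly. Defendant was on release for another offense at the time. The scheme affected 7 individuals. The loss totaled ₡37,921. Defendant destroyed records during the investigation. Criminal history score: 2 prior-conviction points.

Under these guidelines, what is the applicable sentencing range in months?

Base offense level for counterfeiting: 17.
S1 does not apply.
S2 applies: 17 + 2 = 19.
S3 applies: 19 + 3 = 22.
S4 applies (level before this adjustment is 22 ≥ 15, so +3): 22 + 3 = 25.
S5 applies: 25 + 2 = 27.
S6 does not apply.
S7 applies: 27 + 2 = 29.
Level 29 exceeds the maximum of 22; capped at 22.
Final offense level: 22.
Criminal history: 2 prior points → Category I (0-3).
Level 22 falls in the 22 band.
Grid: Level 22 × Category I = 42-48 months.

42-48 months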